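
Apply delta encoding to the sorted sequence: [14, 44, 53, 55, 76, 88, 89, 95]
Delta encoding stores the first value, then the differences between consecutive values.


First value: 14
Deltas:
  44 - 14 = 30
  53 - 44 = 9
  55 - 53 = 2
  76 - 55 = 21
  88 - 76 = 12
  89 - 88 = 1
  95 - 89 = 6


Delta encoded: [14, 30, 9, 2, 21, 12, 1, 6]


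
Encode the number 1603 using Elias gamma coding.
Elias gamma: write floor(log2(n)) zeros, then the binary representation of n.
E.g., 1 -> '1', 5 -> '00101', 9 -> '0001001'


num_bits = floor(log2(1603)) + 1 = 11
leading_zeros = num_bits - 1 = 10
binary(1603) = 11001000011

Elias gamma(1603) = '0000000000' + '11001000011' = 000000000011001000011 (21 bits)


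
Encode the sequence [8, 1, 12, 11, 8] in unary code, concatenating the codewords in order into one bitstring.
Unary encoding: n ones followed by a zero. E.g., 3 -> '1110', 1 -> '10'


Encode each number as n ones followed by a terminating 0:
  8 -> 111111110 (9 bits)
  1 -> 10 (2 bits)
  12 -> 1111111111110 (13 bits)
  11 -> 111111111110 (12 bits)
  8 -> 111111110 (9 bits)
Total length = 9 + 2 + 13 + 12 + 9 = 45 bits.

Unary([8, 1, 12, 11, 8]) = 111111110101111111111110111111111110111111110 (45 bits)


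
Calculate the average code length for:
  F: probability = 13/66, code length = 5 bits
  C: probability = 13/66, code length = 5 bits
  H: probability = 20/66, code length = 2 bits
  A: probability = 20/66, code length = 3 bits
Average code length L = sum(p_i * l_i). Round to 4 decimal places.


Weighted contributions p_i * l_i:
  F: (13/66) * 5 = 65/66
  C: (13/66) * 5 = 65/66
  H: (20/66) * 2 = 40/66
  A: (20/66) * 3 = 60/66
Sum = (65 + 65 + 40 + 60)/66 = 230/66

L = 230/66 = 3.4848 bits/symbol


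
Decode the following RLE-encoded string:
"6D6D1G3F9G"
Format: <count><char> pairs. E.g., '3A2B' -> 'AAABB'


Expanding each <count><char> pair:
  6D -> 'DDDDDD'
  6D -> 'DDDDDD'
  1G -> 'G'
  3F -> 'FFF'
  9G -> 'GGGGGGGGG'

Decoded = DDDDDDDDDDDDGFFFGGGGGGGGG


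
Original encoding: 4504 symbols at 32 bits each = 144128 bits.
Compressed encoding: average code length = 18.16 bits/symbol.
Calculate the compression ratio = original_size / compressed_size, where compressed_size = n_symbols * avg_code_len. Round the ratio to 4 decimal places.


original_size = n_symbols * orig_bits = 4504 * 32 = 144128 bits
compressed_size = n_symbols * avg_code_len = 4504 * 18.16 = 81792.64 bits
ratio = original_size / compressed_size = 144128 / 81792.64 = 1.7621

Compression ratio = 1.7621


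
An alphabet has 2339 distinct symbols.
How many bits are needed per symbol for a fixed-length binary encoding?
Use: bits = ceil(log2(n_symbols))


log2(2339) = 11.1917
Bracket: 2^11 = 2048 < 2339 <= 2^12 = 4096
So ceil(log2(2339)) = 12

bits = ceil(log2(2339)) = ceil(11.1917) = 12 bits


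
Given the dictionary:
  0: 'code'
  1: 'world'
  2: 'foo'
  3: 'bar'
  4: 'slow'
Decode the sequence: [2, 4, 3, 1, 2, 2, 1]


Look up each index in the dictionary:
  2 -> 'foo'
  4 -> 'slow'
  3 -> 'bar'
  1 -> 'world'
  2 -> 'foo'
  2 -> 'foo'
  1 -> 'world'

Decoded: "foo slow bar world foo foo world"


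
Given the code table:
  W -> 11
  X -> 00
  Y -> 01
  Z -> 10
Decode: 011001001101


Decoding:
01 -> Y
10 -> Z
01 -> Y
00 -> X
11 -> W
01 -> Y


Result: YZYXWY


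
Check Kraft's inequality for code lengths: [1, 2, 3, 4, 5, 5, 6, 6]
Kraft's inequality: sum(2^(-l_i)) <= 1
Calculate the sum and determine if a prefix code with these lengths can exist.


Sum = 2^(-1) + 2^(-2) + 2^(-3) + 2^(-4) + 2^(-5) + 2^(-5) + 2^(-6) + 2^(-6)
    = 0.5 + 0.25 + 0.125 + 0.0625 + 0.03125 + 0.03125 + 0.015625 + 0.015625
    = 66/64 = 1.03125
Since 1.03125 > 1, Kraft's inequality is NOT satisfied.
A prefix code with these lengths CANNOT exist.

Kraft sum = 1.03125. Not satisfied.


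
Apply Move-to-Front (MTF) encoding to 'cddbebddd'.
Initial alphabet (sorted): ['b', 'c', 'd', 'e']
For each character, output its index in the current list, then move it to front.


MTF encoding:
'c': index 1 in ['b', 'c', 'd', 'e'] -> ['c', 'b', 'd', 'e']
'd': index 2 in ['c', 'b', 'd', 'e'] -> ['d', 'c', 'b', 'e']
'd': index 0 in ['d', 'c', 'b', 'e'] -> ['d', 'c', 'b', 'e']
'b': index 2 in ['d', 'c', 'b', 'e'] -> ['b', 'd', 'c', 'e']
'e': index 3 in ['b', 'd', 'c', 'e'] -> ['e', 'b', 'd', 'c']
'b': index 1 in ['e', 'b', 'd', 'c'] -> ['b', 'e', 'd', 'c']
'd': index 2 in ['b', 'e', 'd', 'c'] -> ['d', 'b', 'e', 'c']
'd': index 0 in ['d', 'b', 'e', 'c'] -> ['d', 'b', 'e', 'c']
'd': index 0 in ['d', 'b', 'e', 'c'] -> ['d', 'b', 'e', 'c']


Output: [1, 2, 0, 2, 3, 1, 2, 0, 0]


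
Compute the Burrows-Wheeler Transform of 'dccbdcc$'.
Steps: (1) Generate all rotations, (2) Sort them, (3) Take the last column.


Rotations (sorted):
  0: $dccbdcc -> last char: c
  1: bdcc$dcc -> last char: c
  2: c$dccbdc -> last char: c
  3: cbdcc$dc -> last char: c
  4: cc$dccbd -> last char: d
  5: ccbdcc$d -> last char: d
  6: dcc$dccb -> last char: b
  7: dccbdcc$ -> last char: $


BWT = ccccddb$


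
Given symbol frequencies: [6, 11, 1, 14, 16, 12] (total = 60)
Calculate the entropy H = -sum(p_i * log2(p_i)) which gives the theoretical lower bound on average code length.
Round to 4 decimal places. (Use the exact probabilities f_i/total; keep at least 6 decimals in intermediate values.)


Per-symbol terms -p_i * log2(p_i) with p_i = f_i/60:
  p = 6/60 = 0.100000: log2(p) = -3.321928, -p*log2(p) = 0.332193
  p = 11/60 = 0.183333: log2(p) = -2.447459, -p*log2(p) = 0.448701
  p = 1/60 = 0.016667: log2(p) = -5.906891, -p*log2(p) = 0.098448
  p = 14/60 = 0.233333: log2(p) = -2.099536, -p*log2(p) = 0.489892
  p = 16/60 = 0.266667: log2(p) = -1.906891, -p*log2(p) = 0.508504
  p = 12/60 = 0.200000: log2(p) = -2.321928, -p*log2(p) = 0.464386
H = 0.332193 + 0.448701 + 0.098448 + 0.489892 + 0.508504 + 0.464386 = 2.342124

H = 2.3421 bits/symbol


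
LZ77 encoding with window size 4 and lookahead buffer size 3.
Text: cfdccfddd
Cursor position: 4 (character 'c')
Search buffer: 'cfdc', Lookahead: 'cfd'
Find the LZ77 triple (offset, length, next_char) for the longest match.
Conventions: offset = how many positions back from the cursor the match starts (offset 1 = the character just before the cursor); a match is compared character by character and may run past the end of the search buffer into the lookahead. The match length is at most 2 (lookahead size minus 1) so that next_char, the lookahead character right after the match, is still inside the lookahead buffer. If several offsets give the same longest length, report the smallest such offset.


Try each offset into the search buffer:
  offset=1 (pos 3, char 'c'): match length 1
  offset=2 (pos 2, char 'd'): match length 0
  offset=3 (pos 1, char 'f'): match length 0
  offset=4 (pos 0, char 'c'): match length 2
Longest match has length 2 at offset 4.
next_char = character at position 4 + 2 = 6 -> 'd'

Best match: offset=4, length=2 (matching 'cf' starting at position 0)
LZ77 triple: (4, 2, 'd')


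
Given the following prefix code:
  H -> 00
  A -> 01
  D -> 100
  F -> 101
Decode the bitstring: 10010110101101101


Decoding step by step:
Bits 100 -> D
Bits 101 -> F
Bits 101 -> F
Bits 01 -> A
Bits 101 -> F
Bits 101 -> F


Decoded message: DFFAFF


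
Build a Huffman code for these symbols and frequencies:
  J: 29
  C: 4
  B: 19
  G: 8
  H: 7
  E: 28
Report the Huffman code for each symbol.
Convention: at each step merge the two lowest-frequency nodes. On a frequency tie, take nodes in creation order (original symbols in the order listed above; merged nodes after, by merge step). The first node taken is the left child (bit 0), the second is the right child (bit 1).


Huffman tree construction:
Step 1: Merge C(4) + H(7) = 11
Step 2: Merge G(8) + (C+H)(11) = 19
Step 3: Merge B(19) + (G+(C+H))(19) = 38
Step 4: Merge E(28) + J(29) = 57
Step 5: Merge (B+(G+(C+H)))(38) + (E+J)(57) = 95
Read each symbol's code off the tree from the root (left child = 0, right child = 1).

Codes:
  J: 11 (length 2)
  C: 0110 (length 4)
  B: 00 (length 2)
  G: 010 (length 3)
  H: 0111 (length 4)
  E: 10 (length 2)
Average code length: 220/95 = 2.3158 bits/symbol


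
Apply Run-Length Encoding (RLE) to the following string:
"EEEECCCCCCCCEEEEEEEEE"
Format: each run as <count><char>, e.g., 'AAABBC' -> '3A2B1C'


Scanning runs left to right:
  i=0: run of 'E' x 4 -> '4E'
  i=4: run of 'C' x 8 -> '8C'
  i=12: run of 'E' x 9 -> '9E'

RLE = 4E8C9E


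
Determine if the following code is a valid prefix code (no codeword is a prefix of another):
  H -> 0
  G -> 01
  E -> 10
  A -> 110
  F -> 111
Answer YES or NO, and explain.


Checking each pair (does one codeword prefix another?):
  H='0' vs G='01': prefix -- VIOLATION

NO -- this is NOT a valid prefix code. H (0) is a prefix of G (01).


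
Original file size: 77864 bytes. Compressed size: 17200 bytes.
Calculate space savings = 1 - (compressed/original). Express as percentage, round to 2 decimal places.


ratio = compressed/original = 17200/77864 = 0.220898
savings = 1 - ratio = 1 - 0.220898 = 0.779102
as a percentage: 0.779102 * 100 = 77.91%

Space savings = 1 - 17200/77864 = 77.91%


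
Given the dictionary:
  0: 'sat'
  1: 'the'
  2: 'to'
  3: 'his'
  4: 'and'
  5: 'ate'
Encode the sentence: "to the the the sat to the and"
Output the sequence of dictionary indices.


Look up each word in the dictionary:
  'to' -> 2
  'the' -> 1
  'the' -> 1
  'the' -> 1
  'sat' -> 0
  'to' -> 2
  'the' -> 1
  'and' -> 4

Encoded: [2, 1, 1, 1, 0, 2, 1, 4]


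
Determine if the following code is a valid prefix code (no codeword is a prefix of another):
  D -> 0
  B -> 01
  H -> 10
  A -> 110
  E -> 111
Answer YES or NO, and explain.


Checking each pair (does one codeword prefix another?):
  D='0' vs B='01': prefix -- VIOLATION

NO -- this is NOT a valid prefix code. D (0) is a prefix of B (01).


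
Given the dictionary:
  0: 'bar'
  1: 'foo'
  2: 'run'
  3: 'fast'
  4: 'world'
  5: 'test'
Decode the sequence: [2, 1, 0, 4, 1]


Look up each index in the dictionary:
  2 -> 'run'
  1 -> 'foo'
  0 -> 'bar'
  4 -> 'world'
  1 -> 'foo'

Decoded: "run foo bar world foo"


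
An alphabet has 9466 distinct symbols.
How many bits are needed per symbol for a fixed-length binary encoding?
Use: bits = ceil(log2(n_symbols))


log2(9466) = 13.2085
Bracket: 2^13 = 8192 < 9466 <= 2^14 = 16384
So ceil(log2(9466)) = 14

bits = ceil(log2(9466)) = ceil(13.2085) = 14 bits


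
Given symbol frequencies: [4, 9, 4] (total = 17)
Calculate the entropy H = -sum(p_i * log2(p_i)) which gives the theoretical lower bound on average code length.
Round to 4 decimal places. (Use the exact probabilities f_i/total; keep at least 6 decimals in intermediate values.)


Per-symbol terms -p_i * log2(p_i) with p_i = f_i/17:
  p = 4/17 = 0.235294: log2(p) = -2.087463, -p*log2(p) = 0.491168
  p = 9/17 = 0.529412: log2(p) = -0.917538, -p*log2(p) = 0.485755
  p = 4/17 = 0.235294: log2(p) = -2.087463, -p*log2(p) = 0.491168
H = 0.491168 + 0.485755 + 0.491168 = 1.468091

H = 1.4681 bits/symbol


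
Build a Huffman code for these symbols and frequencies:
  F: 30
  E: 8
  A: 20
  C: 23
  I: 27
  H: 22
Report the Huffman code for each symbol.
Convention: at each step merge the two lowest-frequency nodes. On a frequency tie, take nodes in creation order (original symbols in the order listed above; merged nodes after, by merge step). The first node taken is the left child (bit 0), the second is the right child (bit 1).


Huffman tree construction:
Step 1: Merge E(8) + A(20) = 28
Step 2: Merge H(22) + C(23) = 45
Step 3: Merge I(27) + (E+A)(28) = 55
Step 4: Merge F(30) + (H+C)(45) = 75
Step 5: Merge (I+(E+A))(55) + (F+(H+C))(75) = 130
Read each symbol's code off the tree from the root (left child = 0, right child = 1).

Codes:
  F: 10 (length 2)
  E: 010 (length 3)
  A: 011 (length 3)
  C: 111 (length 3)
  I: 00 (length 2)
  H: 110 (length 3)
Average code length: 333/130 = 2.5615 bits/symbol


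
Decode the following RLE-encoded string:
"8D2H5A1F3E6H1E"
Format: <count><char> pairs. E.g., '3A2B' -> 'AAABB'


Expanding each <count><char> pair:
  8D -> 'DDDDDDDD'
  2H -> 'HH'
  5A -> 'AAAAA'
  1F -> 'F'
  3E -> 'EEE'
  6H -> 'HHHHHH'
  1E -> 'E'

Decoded = DDDDDDDDHHAAAAAFEEEHHHHHHE


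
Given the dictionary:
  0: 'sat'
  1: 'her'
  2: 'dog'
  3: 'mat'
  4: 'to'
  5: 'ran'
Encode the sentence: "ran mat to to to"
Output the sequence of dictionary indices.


Look up each word in the dictionary:
  'ran' -> 5
  'mat' -> 3
  'to' -> 4
  'to' -> 4
  'to' -> 4

Encoded: [5, 3, 4, 4, 4]


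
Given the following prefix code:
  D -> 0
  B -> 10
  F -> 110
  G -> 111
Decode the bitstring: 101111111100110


Decoding step by step:
Bits 10 -> B
Bits 111 -> G
Bits 111 -> G
Bits 110 -> F
Bits 0 -> D
Bits 110 -> F


Decoded message: BGGFDF


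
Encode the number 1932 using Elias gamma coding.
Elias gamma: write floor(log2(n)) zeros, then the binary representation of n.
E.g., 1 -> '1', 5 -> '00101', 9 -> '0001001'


num_bits = floor(log2(1932)) + 1 = 11
leading_zeros = num_bits - 1 = 10
binary(1932) = 11110001100

Elias gamma(1932) = '0000000000' + '11110001100' = 000000000011110001100 (21 bits)


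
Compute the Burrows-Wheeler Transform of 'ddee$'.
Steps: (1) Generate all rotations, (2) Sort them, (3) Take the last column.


Rotations (sorted):
  0: $ddee -> last char: e
  1: ddee$ -> last char: $
  2: dee$d -> last char: d
  3: e$dde -> last char: e
  4: ee$dd -> last char: d


BWT = e$ded


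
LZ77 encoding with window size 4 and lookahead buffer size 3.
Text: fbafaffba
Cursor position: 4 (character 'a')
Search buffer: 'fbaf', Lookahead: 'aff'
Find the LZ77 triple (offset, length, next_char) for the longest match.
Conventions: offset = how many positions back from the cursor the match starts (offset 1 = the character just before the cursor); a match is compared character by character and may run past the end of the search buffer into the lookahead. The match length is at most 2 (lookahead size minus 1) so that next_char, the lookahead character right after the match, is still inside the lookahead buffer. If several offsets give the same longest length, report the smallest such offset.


Try each offset into the search buffer:
  offset=1 (pos 3, char 'f'): match length 0
  offset=2 (pos 2, char 'a'): match length 2
  offset=3 (pos 1, char 'b'): match length 0
  offset=4 (pos 0, char 'f'): match length 0
Longest match has length 2 at offset 2.
next_char = character at position 4 + 2 = 6 -> 'f'

Best match: offset=2, length=2 (matching 'af' starting at position 2)
LZ77 triple: (2, 2, 'f')


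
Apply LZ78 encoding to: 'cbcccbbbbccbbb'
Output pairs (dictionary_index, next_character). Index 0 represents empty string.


LZ78 encoding steps:
Dictionary: {0: ''}
Step 1: w='' (idx 0), next='c' -> output (0, 'c'), add 'c' as idx 1
Step 2: w='' (idx 0), next='b' -> output (0, 'b'), add 'b' as idx 2
Step 3: w='c' (idx 1), next='c' -> output (1, 'c'), add 'cc' as idx 3
Step 4: w='c' (idx 1), next='b' -> output (1, 'b'), add 'cb' as idx 4
Step 5: w='b' (idx 2), next='b' -> output (2, 'b'), add 'bb' as idx 5
Step 6: w='b' (idx 2), next='c' -> output (2, 'c'), add 'bc' as idx 6
Step 7: w='cb' (idx 4), next='b' -> output (4, 'b'), add 'cbb' as idx 7
Step 8: w='b' (idx 2), end of input -> output (2, '')


Encoded: [(0, 'c'), (0, 'b'), (1, 'c'), (1, 'b'), (2, 'b'), (2, 'c'), (4, 'b'), (2, '')]


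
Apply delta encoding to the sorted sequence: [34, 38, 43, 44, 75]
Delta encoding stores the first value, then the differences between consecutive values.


First value: 34
Deltas:
  38 - 34 = 4
  43 - 38 = 5
  44 - 43 = 1
  75 - 44 = 31


Delta encoded: [34, 4, 5, 1, 31]


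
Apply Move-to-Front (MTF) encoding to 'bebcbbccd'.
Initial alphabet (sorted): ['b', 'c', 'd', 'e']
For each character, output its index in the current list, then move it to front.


MTF encoding:
'b': index 0 in ['b', 'c', 'd', 'e'] -> ['b', 'c', 'd', 'e']
'e': index 3 in ['b', 'c', 'd', 'e'] -> ['e', 'b', 'c', 'd']
'b': index 1 in ['e', 'b', 'c', 'd'] -> ['b', 'e', 'c', 'd']
'c': index 2 in ['b', 'e', 'c', 'd'] -> ['c', 'b', 'e', 'd']
'b': index 1 in ['c', 'b', 'e', 'd'] -> ['b', 'c', 'e', 'd']
'b': index 0 in ['b', 'c', 'e', 'd'] -> ['b', 'c', 'e', 'd']
'c': index 1 in ['b', 'c', 'e', 'd'] -> ['c', 'b', 'e', 'd']
'c': index 0 in ['c', 'b', 'e', 'd'] -> ['c', 'b', 'e', 'd']
'd': index 3 in ['c', 'b', 'e', 'd'] -> ['d', 'c', 'b', 'e']


Output: [0, 3, 1, 2, 1, 0, 1, 0, 3]


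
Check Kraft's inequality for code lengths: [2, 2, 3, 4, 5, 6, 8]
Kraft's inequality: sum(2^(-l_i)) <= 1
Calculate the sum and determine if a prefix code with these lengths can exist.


Sum = 2^(-2) + 2^(-2) + 2^(-3) + 2^(-4) + 2^(-5) + 2^(-6) + 2^(-8)
    = 0.25 + 0.25 + 0.125 + 0.0625 + 0.03125 + 0.015625 + 0.00390625
    = 189/256 = 0.73828125
Since 0.73828125 <= 1, Kraft's inequality IS satisfied.
A prefix code with these lengths CAN exist.

Kraft sum = 0.73828125. Satisfied.


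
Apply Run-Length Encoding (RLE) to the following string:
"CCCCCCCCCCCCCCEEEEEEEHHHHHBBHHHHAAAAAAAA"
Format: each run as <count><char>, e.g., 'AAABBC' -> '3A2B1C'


Scanning runs left to right:
  i=0: run of 'C' x 14 -> '14C'
  i=14: run of 'E' x 7 -> '7E'
  i=21: run of 'H' x 5 -> '5H'
  i=26: run of 'B' x 2 -> '2B'
  i=28: run of 'H' x 4 -> '4H'
  i=32: run of 'A' x 8 -> '8A'

RLE = 14C7E5H2B4H8A


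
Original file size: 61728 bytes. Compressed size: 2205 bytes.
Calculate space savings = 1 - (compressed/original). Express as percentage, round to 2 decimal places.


ratio = compressed/original = 2205/61728 = 0.035721
savings = 1 - ratio = 1 - 0.035721 = 0.964279
as a percentage: 0.964279 * 100 = 96.43%

Space savings = 1 - 2205/61728 = 96.43%


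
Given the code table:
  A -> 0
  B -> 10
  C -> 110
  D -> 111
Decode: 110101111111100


Decoding:
110 -> C
10 -> B
111 -> D
111 -> D
110 -> C
0 -> A


Result: CBDDCA


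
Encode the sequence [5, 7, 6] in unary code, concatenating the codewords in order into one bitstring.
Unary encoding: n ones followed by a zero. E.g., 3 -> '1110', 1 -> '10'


Encode each number as n ones followed by a terminating 0:
  5 -> 111110 (6 bits)
  7 -> 11111110 (8 bits)
  6 -> 1111110 (7 bits)
Total length = 6 + 8 + 7 = 21 bits.

Unary([5, 7, 6]) = 111110111111101111110 (21 bits)


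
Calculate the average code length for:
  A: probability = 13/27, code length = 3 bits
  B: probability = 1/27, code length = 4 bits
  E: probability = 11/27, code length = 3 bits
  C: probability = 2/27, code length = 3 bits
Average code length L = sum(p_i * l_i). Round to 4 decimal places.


Weighted contributions p_i * l_i:
  A: (13/27) * 3 = 39/27
  B: (1/27) * 4 = 4/27
  E: (11/27) * 3 = 33/27
  C: (2/27) * 3 = 6/27
Sum = (39 + 4 + 33 + 6)/27 = 82/27

L = 82/27 = 3.0370 bits/symbol


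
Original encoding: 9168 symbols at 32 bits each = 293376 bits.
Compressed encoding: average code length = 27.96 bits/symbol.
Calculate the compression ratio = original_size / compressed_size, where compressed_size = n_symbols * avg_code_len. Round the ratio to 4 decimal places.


original_size = n_symbols * orig_bits = 9168 * 32 = 293376 bits
compressed_size = n_symbols * avg_code_len = 9168 * 27.96 = 256337.28 bits
ratio = original_size / compressed_size = 293376 / 256337.28 = 1.1445

Compression ratio = 1.1445


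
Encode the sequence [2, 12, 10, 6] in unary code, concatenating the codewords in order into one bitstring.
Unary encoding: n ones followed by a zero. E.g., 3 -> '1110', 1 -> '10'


Encode each number as n ones followed by a terminating 0:
  2 -> 110 (3 bits)
  12 -> 1111111111110 (13 bits)
  10 -> 11111111110 (11 bits)
  6 -> 1111110 (7 bits)
Total length = 3 + 13 + 11 + 7 = 34 bits.

Unary([2, 12, 10, 6]) = 1101111111111110111111111101111110 (34 bits)


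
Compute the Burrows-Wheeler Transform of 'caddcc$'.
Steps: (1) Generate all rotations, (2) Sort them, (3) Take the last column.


Rotations (sorted):
  0: $caddcc -> last char: c
  1: addcc$c -> last char: c
  2: c$caddc -> last char: c
  3: caddcc$ -> last char: $
  4: cc$cadd -> last char: d
  5: dcc$cad -> last char: d
  6: ddcc$ca -> last char: a


BWT = ccc$dda


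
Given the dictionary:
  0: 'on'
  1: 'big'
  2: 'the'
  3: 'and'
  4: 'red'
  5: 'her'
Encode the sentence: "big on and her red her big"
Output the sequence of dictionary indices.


Look up each word in the dictionary:
  'big' -> 1
  'on' -> 0
  'and' -> 3
  'her' -> 5
  'red' -> 4
  'her' -> 5
  'big' -> 1

Encoded: [1, 0, 3, 5, 4, 5, 1]


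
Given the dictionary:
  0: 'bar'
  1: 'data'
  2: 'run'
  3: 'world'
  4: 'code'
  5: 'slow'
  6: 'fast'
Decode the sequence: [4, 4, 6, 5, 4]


Look up each index in the dictionary:
  4 -> 'code'
  4 -> 'code'
  6 -> 'fast'
  5 -> 'slow'
  4 -> 'code'

Decoded: "code code fast slow code"


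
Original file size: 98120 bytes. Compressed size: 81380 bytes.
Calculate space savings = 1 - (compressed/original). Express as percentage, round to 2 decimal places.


ratio = compressed/original = 81380/98120 = 0.829393
savings = 1 - ratio = 1 - 0.829393 = 0.170607
as a percentage: 0.170607 * 100 = 17.06%

Space savings = 1 - 81380/98120 = 17.06%


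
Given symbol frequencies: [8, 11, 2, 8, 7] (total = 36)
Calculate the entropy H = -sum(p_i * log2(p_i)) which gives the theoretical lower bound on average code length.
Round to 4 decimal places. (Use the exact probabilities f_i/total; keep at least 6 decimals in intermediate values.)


Per-symbol terms -p_i * log2(p_i) with p_i = f_i/36:
  p = 8/36 = 0.222222: log2(p) = -2.169925, -p*log2(p) = 0.482206
  p = 11/36 = 0.305556: log2(p) = -1.710493, -p*log2(p) = 0.522651
  p = 2/36 = 0.055556: log2(p) = -4.169925, -p*log2(p) = 0.231663
  p = 8/36 = 0.222222: log2(p) = -2.169925, -p*log2(p) = 0.482206
  p = 7/36 = 0.194444: log2(p) = -2.362570, -p*log2(p) = 0.459389
H = 0.482206 + 0.522651 + 0.231663 + 0.482206 + 0.459389 = 2.178115

H = 2.1781 bits/symbol


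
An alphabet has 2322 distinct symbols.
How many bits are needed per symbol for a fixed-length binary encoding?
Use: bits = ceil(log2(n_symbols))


log2(2322) = 11.1812
Bracket: 2^11 = 2048 < 2322 <= 2^12 = 4096
So ceil(log2(2322)) = 12

bits = ceil(log2(2322)) = ceil(11.1812) = 12 bits


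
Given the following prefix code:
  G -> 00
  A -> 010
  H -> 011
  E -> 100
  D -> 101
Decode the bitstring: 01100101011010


Decoding step by step:
Bits 011 -> H
Bits 00 -> G
Bits 101 -> D
Bits 011 -> H
Bits 010 -> A


Decoded message: HGDHA


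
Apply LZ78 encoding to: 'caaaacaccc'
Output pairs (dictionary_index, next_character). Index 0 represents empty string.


LZ78 encoding steps:
Dictionary: {0: ''}
Step 1: w='' (idx 0), next='c' -> output (0, 'c'), add 'c' as idx 1
Step 2: w='' (idx 0), next='a' -> output (0, 'a'), add 'a' as idx 2
Step 3: w='a' (idx 2), next='a' -> output (2, 'a'), add 'aa' as idx 3
Step 4: w='a' (idx 2), next='c' -> output (2, 'c'), add 'ac' as idx 4
Step 5: w='ac' (idx 4), next='c' -> output (4, 'c'), add 'acc' as idx 5
Step 6: w='c' (idx 1), end of input -> output (1, '')


Encoded: [(0, 'c'), (0, 'a'), (2, 'a'), (2, 'c'), (4, 'c'), (1, '')]


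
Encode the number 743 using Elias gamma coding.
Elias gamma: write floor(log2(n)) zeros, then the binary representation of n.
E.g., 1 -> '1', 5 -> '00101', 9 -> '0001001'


num_bits = floor(log2(743)) + 1 = 10
leading_zeros = num_bits - 1 = 9
binary(743) = 1011100111

Elias gamma(743) = '000000000' + '1011100111' = 0000000001011100111 (19 bits)


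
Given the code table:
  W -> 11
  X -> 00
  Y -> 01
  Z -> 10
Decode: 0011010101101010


Decoding:
00 -> X
11 -> W
01 -> Y
01 -> Y
01 -> Y
10 -> Z
10 -> Z
10 -> Z


Result: XWYYYZZZ


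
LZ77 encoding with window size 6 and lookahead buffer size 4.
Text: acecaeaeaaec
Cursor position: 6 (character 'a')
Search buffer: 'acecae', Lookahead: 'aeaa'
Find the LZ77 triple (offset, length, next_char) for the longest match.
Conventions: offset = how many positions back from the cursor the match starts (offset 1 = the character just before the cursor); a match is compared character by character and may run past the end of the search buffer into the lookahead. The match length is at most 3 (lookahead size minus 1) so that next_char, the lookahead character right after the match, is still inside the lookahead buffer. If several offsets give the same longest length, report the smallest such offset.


Try each offset into the search buffer:
  offset=1 (pos 5, char 'e'): match length 0
  offset=2 (pos 4, char 'a'): match length 3
  offset=3 (pos 3, char 'c'): match length 0
  offset=4 (pos 2, char 'e'): match length 0
  offset=5 (pos 1, char 'c'): match length 0
  offset=6 (pos 0, char 'a'): match length 1
Longest match has length 3 at offset 2.
next_char = character at position 6 + 3 = 9 -> 'a'

Best match: offset=2, length=3 (matching 'aea' starting at position 4)
LZ77 triple: (2, 3, 'a')


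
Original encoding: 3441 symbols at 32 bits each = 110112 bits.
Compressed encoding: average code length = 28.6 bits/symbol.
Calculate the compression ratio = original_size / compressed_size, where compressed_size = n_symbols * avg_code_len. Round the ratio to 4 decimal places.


original_size = n_symbols * orig_bits = 3441 * 32 = 110112 bits
compressed_size = n_symbols * avg_code_len = 3441 * 28.6 = 98412.6 bits
ratio = original_size / compressed_size = 110112 / 98412.6 = 1.1189

Compression ratio = 1.1189


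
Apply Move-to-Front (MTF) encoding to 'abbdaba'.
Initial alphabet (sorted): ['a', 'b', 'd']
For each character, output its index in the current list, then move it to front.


MTF encoding:
'a': index 0 in ['a', 'b', 'd'] -> ['a', 'b', 'd']
'b': index 1 in ['a', 'b', 'd'] -> ['b', 'a', 'd']
'b': index 0 in ['b', 'a', 'd'] -> ['b', 'a', 'd']
'd': index 2 in ['b', 'a', 'd'] -> ['d', 'b', 'a']
'a': index 2 in ['d', 'b', 'a'] -> ['a', 'd', 'b']
'b': index 2 in ['a', 'd', 'b'] -> ['b', 'a', 'd']
'a': index 1 in ['b', 'a', 'd'] -> ['a', 'b', 'd']


Output: [0, 1, 0, 2, 2, 2, 1]


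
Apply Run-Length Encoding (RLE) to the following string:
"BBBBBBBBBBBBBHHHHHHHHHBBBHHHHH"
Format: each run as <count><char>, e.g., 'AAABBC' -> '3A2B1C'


Scanning runs left to right:
  i=0: run of 'B' x 13 -> '13B'
  i=13: run of 'H' x 9 -> '9H'
  i=22: run of 'B' x 3 -> '3B'
  i=25: run of 'H' x 5 -> '5H'

RLE = 13B9H3B5H


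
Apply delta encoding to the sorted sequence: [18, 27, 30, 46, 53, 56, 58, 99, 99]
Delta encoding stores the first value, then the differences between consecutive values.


First value: 18
Deltas:
  27 - 18 = 9
  30 - 27 = 3
  46 - 30 = 16
  53 - 46 = 7
  56 - 53 = 3
  58 - 56 = 2
  99 - 58 = 41
  99 - 99 = 0


Delta encoded: [18, 9, 3, 16, 7, 3, 2, 41, 0]


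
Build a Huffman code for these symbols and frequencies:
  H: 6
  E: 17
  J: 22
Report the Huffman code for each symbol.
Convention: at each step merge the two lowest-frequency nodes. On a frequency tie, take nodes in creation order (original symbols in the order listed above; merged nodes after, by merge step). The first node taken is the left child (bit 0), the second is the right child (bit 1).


Huffman tree construction:
Step 1: Merge H(6) + E(17) = 23
Step 2: Merge J(22) + (H+E)(23) = 45
Read each symbol's code off the tree from the root (left child = 0, right child = 1).

Codes:
  H: 10 (length 2)
  E: 11 (length 2)
  J: 0 (length 1)
Average code length: 68/45 = 1.5111 bits/symbol


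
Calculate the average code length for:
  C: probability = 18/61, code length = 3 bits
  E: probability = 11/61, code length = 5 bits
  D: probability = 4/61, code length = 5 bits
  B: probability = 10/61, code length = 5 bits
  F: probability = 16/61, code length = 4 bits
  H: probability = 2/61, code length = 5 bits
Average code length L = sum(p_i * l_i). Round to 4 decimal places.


Weighted contributions p_i * l_i:
  C: (18/61) * 3 = 54/61
  E: (11/61) * 5 = 55/61
  D: (4/61) * 5 = 20/61
  B: (10/61) * 5 = 50/61
  F: (16/61) * 4 = 64/61
  H: (2/61) * 5 = 10/61
Sum = (54 + 55 + 20 + 50 + 64 + 10)/61 = 253/61

L = 253/61 = 4.1475 bits/symbol


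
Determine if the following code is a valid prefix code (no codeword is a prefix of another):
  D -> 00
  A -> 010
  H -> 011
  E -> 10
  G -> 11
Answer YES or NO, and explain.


Checking each pair (does one codeword prefix another?):
  D='00' vs A='010': no prefix
  D='00' vs H='011': no prefix
  D='00' vs E='10': no prefix
  D='00' vs G='11': no prefix
  A='010' vs D='00': no prefix
  A='010' vs H='011': no prefix
  A='010' vs E='10': no prefix
  A='010' vs G='11': no prefix
  H='011' vs D='00': no prefix
  H='011' vs A='010': no prefix
  H='011' vs E='10': no prefix
  H='011' vs G='11': no prefix
  E='10' vs D='00': no prefix
  E='10' vs A='010': no prefix
  E='10' vs H='011': no prefix
  E='10' vs G='11': no prefix
  G='11' vs D='00': no prefix
  G='11' vs A='010': no prefix
  G='11' vs H='011': no prefix
  G='11' vs E='10': no prefix
No violation found over all pairs.

YES -- this is a valid prefix code. No codeword is a prefix of any other codeword.


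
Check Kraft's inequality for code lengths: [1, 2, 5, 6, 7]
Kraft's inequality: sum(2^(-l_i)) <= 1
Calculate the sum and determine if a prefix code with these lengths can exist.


Sum = 2^(-1) + 2^(-2) + 2^(-5) + 2^(-6) + 2^(-7)
    = 0.5 + 0.25 + 0.03125 + 0.015625 + 0.0078125
    = 103/128 = 0.8046875
Since 0.8046875 <= 1, Kraft's inequality IS satisfied.
A prefix code with these lengths CAN exist.

Kraft sum = 0.8046875. Satisfied.


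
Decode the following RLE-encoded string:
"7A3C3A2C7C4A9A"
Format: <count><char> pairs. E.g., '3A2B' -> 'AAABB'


Expanding each <count><char> pair:
  7A -> 'AAAAAAA'
  3C -> 'CCC'
  3A -> 'AAA'
  2C -> 'CC'
  7C -> 'CCCCCCC'
  4A -> 'AAAA'
  9A -> 'AAAAAAAAA'

Decoded = AAAAAAACCCAAACCCCCCCCCAAAAAAAAAAAAA


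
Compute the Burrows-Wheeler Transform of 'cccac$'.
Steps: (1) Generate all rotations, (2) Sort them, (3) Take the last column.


Rotations (sorted):
  0: $cccac -> last char: c
  1: ac$ccc -> last char: c
  2: c$ccca -> last char: a
  3: cac$cc -> last char: c
  4: ccac$c -> last char: c
  5: cccac$ -> last char: $


BWT = ccacc$


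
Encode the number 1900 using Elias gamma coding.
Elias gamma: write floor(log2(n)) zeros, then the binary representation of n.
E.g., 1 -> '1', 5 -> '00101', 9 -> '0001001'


num_bits = floor(log2(1900)) + 1 = 11
leading_zeros = num_bits - 1 = 10
binary(1900) = 11101101100

Elias gamma(1900) = '0000000000' + '11101101100' = 000000000011101101100 (21 bits)


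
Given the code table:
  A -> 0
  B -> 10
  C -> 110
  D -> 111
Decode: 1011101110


Decoding:
10 -> B
111 -> D
0 -> A
111 -> D
0 -> A


Result: BDADA


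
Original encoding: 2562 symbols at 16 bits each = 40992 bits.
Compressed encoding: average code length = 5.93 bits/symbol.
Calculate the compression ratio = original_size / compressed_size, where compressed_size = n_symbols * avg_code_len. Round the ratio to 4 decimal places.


original_size = n_symbols * orig_bits = 2562 * 16 = 40992 bits
compressed_size = n_symbols * avg_code_len = 2562 * 5.93 = 15192.66 bits
ratio = original_size / compressed_size = 40992 / 15192.66 = 2.6981

Compression ratio = 2.6981


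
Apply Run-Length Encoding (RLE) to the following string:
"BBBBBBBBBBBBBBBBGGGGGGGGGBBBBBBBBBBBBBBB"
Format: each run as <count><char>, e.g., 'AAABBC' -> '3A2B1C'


Scanning runs left to right:
  i=0: run of 'B' x 16 -> '16B'
  i=16: run of 'G' x 9 -> '9G'
  i=25: run of 'B' x 15 -> '15B'

RLE = 16B9G15B


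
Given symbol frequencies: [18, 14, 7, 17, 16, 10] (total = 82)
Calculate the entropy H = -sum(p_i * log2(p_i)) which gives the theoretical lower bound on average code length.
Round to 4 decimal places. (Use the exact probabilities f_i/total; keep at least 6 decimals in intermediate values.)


Per-symbol terms -p_i * log2(p_i) with p_i = f_i/82:
  p = 18/82 = 0.219512: log2(p) = -2.187627, -p*log2(p) = 0.480211
  p = 14/82 = 0.170732: log2(p) = -2.550197, -p*log2(p) = 0.435400
  p = 7/82 = 0.085366: log2(p) = -3.550197, -p*log2(p) = 0.303066
  p = 17/82 = 0.207317: log2(p) = -2.270089, -p*log2(p) = 0.470628
  p = 16/82 = 0.195122: log2(p) = -2.357552, -p*log2(p) = 0.460010
  p = 10/82 = 0.121951: log2(p) = -3.035624, -p*log2(p) = 0.370198
H = 0.480211 + 0.435400 + 0.303066 + 0.470628 + 0.460010 + 0.370198 = 2.519513

H = 2.5195 bits/symbol


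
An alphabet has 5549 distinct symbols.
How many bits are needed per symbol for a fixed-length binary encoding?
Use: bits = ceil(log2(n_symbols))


log2(5549) = 12.438
Bracket: 2^12 = 4096 < 5549 <= 2^13 = 8192
So ceil(log2(5549)) = 13

bits = ceil(log2(5549)) = ceil(12.438) = 13 bits


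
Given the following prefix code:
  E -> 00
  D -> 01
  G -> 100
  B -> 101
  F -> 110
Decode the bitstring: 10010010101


Decoding step by step:
Bits 100 -> G
Bits 100 -> G
Bits 101 -> B
Bits 01 -> D


Decoded message: GGBD


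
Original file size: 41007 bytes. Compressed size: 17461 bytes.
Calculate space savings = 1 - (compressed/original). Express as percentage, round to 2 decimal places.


ratio = compressed/original = 17461/41007 = 0.425805
savings = 1 - ratio = 1 - 0.425805 = 0.574195
as a percentage: 0.574195 * 100 = 57.42%

Space savings = 1 - 17461/41007 = 57.42%


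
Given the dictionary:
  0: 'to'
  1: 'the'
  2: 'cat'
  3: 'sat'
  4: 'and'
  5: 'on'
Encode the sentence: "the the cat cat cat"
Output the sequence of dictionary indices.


Look up each word in the dictionary:
  'the' -> 1
  'the' -> 1
  'cat' -> 2
  'cat' -> 2
  'cat' -> 2

Encoded: [1, 1, 2, 2, 2]


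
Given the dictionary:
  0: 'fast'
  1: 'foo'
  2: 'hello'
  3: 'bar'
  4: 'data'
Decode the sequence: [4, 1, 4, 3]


Look up each index in the dictionary:
  4 -> 'data'
  1 -> 'foo'
  4 -> 'data'
  3 -> 'bar'

Decoded: "data foo data bar"


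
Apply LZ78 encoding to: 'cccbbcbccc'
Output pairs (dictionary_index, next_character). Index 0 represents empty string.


LZ78 encoding steps:
Dictionary: {0: ''}
Step 1: w='' (idx 0), next='c' -> output (0, 'c'), add 'c' as idx 1
Step 2: w='c' (idx 1), next='c' -> output (1, 'c'), add 'cc' as idx 2
Step 3: w='' (idx 0), next='b' -> output (0, 'b'), add 'b' as idx 3
Step 4: w='b' (idx 3), next='c' -> output (3, 'c'), add 'bc' as idx 4
Step 5: w='bc' (idx 4), next='c' -> output (4, 'c'), add 'bcc' as idx 5
Step 6: w='c' (idx 1), end of input -> output (1, '')


Encoded: [(0, 'c'), (1, 'c'), (0, 'b'), (3, 'c'), (4, 'c'), (1, '')]


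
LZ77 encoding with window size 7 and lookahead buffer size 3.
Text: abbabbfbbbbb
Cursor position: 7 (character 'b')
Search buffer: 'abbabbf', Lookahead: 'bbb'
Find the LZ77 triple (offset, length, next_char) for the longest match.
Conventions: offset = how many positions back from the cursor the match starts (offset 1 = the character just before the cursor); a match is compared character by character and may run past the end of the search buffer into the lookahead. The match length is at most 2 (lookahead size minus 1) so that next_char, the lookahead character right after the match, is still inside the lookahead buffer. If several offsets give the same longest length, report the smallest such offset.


Try each offset into the search buffer:
  offset=1 (pos 6, char 'f'): match length 0
  offset=2 (pos 5, char 'b'): match length 1
  offset=3 (pos 4, char 'b'): match length 2
  offset=4 (pos 3, char 'a'): match length 0
  offset=5 (pos 2, char 'b'): match length 1
  offset=6 (pos 1, char 'b'): match length 2
  offset=7 (pos 0, char 'a'): match length 0
Longest match has length 2, found at offsets 3, 6; take the smallest, offset 3.
next_char = character at position 7 + 2 = 9 -> 'b'

Best match: offset=3, length=2 (matching 'bb' starting at position 4)
LZ77 triple: (3, 2, 'b')


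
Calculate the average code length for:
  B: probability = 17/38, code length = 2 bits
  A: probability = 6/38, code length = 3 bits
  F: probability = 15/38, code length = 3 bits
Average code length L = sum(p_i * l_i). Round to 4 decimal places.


Weighted contributions p_i * l_i:
  B: (17/38) * 2 = 34/38
  A: (6/38) * 3 = 18/38
  F: (15/38) * 3 = 45/38
Sum = (34 + 18 + 45)/38 = 97/38

L = 97/38 = 2.5526 bits/symbol


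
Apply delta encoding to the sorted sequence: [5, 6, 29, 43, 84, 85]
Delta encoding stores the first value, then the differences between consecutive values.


First value: 5
Deltas:
  6 - 5 = 1
  29 - 6 = 23
  43 - 29 = 14
  84 - 43 = 41
  85 - 84 = 1


Delta encoded: [5, 1, 23, 14, 41, 1]


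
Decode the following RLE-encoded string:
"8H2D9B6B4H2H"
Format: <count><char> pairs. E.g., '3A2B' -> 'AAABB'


Expanding each <count><char> pair:
  8H -> 'HHHHHHHH'
  2D -> 'DD'
  9B -> 'BBBBBBBBB'
  6B -> 'BBBBBB'
  4H -> 'HHHH'
  2H -> 'HH'

Decoded = HHHHHHHHDDBBBBBBBBBBBBBBBHHHHHH


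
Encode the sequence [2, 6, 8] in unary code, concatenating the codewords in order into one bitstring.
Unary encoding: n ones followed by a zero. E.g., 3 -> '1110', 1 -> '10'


Encode each number as n ones followed by a terminating 0:
  2 -> 110 (3 bits)
  6 -> 1111110 (7 bits)
  8 -> 111111110 (9 bits)
Total length = 3 + 7 + 9 = 19 bits.

Unary([2, 6, 8]) = 1101111110111111110 (19 bits)


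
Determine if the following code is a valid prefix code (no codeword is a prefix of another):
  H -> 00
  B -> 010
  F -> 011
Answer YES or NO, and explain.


Checking each pair (does one codeword prefix another?):
  H='00' vs B='010': no prefix
  H='00' vs F='011': no prefix
  B='010' vs H='00': no prefix
  B='010' vs F='011': no prefix
  F='011' vs H='00': no prefix
  F='011' vs B='010': no prefix
No violation found over all pairs.

YES -- this is a valid prefix code. No codeword is a prefix of any other codeword.


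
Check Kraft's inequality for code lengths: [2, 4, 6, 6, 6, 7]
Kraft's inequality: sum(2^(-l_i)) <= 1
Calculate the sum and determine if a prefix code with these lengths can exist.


Sum = 2^(-2) + 2^(-4) + 2^(-6) + 2^(-6) + 2^(-6) + 2^(-7)
    = 0.25 + 0.0625 + 0.015625 + 0.015625 + 0.015625 + 0.0078125
    = 47/128 = 0.3671875
Since 0.3671875 <= 1, Kraft's inequality IS satisfied.
A prefix code with these lengths CAN exist.

Kraft sum = 0.3671875. Satisfied.


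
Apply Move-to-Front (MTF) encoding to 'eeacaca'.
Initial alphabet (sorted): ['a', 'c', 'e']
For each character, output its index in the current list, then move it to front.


MTF encoding:
'e': index 2 in ['a', 'c', 'e'] -> ['e', 'a', 'c']
'e': index 0 in ['e', 'a', 'c'] -> ['e', 'a', 'c']
'a': index 1 in ['e', 'a', 'c'] -> ['a', 'e', 'c']
'c': index 2 in ['a', 'e', 'c'] -> ['c', 'a', 'e']
'a': index 1 in ['c', 'a', 'e'] -> ['a', 'c', 'e']
'c': index 1 in ['a', 'c', 'e'] -> ['c', 'a', 'e']
'a': index 1 in ['c', 'a', 'e'] -> ['a', 'c', 'e']


Output: [2, 0, 1, 2, 1, 1, 1]


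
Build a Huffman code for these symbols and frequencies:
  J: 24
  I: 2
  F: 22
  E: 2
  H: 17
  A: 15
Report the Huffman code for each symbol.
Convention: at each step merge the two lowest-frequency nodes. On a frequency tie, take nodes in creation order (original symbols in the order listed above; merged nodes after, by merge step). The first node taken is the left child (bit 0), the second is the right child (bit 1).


Huffman tree construction:
Step 1: Merge I(2) + E(2) = 4
Step 2: Merge (I+E)(4) + A(15) = 19
Step 3: Merge H(17) + ((I+E)+A)(19) = 36
Step 4: Merge F(22) + J(24) = 46
Step 5: Merge (H+((I+E)+A))(36) + (F+J)(46) = 82
Read each symbol's code off the tree from the root (left child = 0, right child = 1).

Codes:
  J: 11 (length 2)
  I: 0100 (length 4)
  F: 10 (length 2)
  E: 0101 (length 4)
  H: 00 (length 2)
  A: 011 (length 3)
Average code length: 187/82 = 2.2805 bits/symbol


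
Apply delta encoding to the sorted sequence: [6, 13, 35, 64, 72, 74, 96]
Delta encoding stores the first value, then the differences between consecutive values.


First value: 6
Deltas:
  13 - 6 = 7
  35 - 13 = 22
  64 - 35 = 29
  72 - 64 = 8
  74 - 72 = 2
  96 - 74 = 22


Delta encoded: [6, 7, 22, 29, 8, 2, 22]


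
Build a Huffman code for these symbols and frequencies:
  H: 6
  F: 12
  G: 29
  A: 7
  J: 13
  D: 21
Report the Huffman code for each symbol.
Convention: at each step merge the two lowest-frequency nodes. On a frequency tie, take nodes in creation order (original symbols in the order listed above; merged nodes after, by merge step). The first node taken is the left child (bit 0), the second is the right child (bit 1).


Huffman tree construction:
Step 1: Merge H(6) + A(7) = 13
Step 2: Merge F(12) + J(13) = 25
Step 3: Merge (H+A)(13) + D(21) = 34
Step 4: Merge (F+J)(25) + G(29) = 54
Step 5: Merge ((H+A)+D)(34) + ((F+J)+G)(54) = 88
Read each symbol's code off the tree from the root (left child = 0, right child = 1).

Codes:
  H: 000 (length 3)
  F: 100 (length 3)
  G: 11 (length 2)
  A: 001 (length 3)
  J: 101 (length 3)
  D: 01 (length 2)
Average code length: 214/88 = 2.4318 bits/symbol
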